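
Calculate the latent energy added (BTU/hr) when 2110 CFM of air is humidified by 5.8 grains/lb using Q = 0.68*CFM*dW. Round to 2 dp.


Q = 0.68 * 2110 * 5.8 = 8321.84 BTU/hr

8321.84 BTU/hr


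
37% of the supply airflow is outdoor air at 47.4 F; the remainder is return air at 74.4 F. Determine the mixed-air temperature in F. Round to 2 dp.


T_mix = 0.37*47.4 + 0.63*74.4 = 64.41 F

64.41 F


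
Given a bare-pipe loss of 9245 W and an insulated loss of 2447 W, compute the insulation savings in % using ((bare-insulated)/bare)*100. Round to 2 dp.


Savings = ((9245-2447)/9245)*100 = 73.53 %

73.53 %


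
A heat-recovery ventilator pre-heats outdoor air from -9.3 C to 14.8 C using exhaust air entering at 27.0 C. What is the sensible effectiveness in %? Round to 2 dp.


eff = (14.8-(-9.3))/(27.0-(-9.3))*100 = 66.39 %

66.39 %


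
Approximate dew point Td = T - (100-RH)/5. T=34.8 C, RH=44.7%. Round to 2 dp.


Td = 34.8 - (100-44.7)/5 = 23.74 C

23.74 C


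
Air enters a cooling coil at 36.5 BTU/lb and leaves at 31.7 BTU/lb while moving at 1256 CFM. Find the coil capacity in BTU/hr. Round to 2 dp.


Q = 4.5 * 1256 * (36.5 - 31.7) = 27129.60 BTU/hr

27129.60 BTU/hr


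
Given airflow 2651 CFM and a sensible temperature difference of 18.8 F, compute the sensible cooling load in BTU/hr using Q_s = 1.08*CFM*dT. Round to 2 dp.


Q = 1.08 * 2651 * 18.8 = 53825.90 BTU/hr

53825.90 BTU/hr


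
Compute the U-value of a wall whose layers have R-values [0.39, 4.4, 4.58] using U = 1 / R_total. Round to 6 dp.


R_total = 0.39 + 4.4 + 4.58 = 9.37
U = 1/9.37 = 0.106724

0.106724


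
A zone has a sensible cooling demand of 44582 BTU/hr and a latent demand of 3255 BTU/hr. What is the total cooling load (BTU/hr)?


Qt = 44582 + 3255 = 47837 BTU/hr

47837 BTU/hr


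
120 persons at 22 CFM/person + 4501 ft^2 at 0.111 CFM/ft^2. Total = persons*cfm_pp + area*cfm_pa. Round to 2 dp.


Total = 120*22 + 4501*0.111 = 3139.61 CFM

3139.61 CFM


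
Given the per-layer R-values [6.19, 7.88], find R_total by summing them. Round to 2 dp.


R_total = 6.19 + 7.88 = 14.07

14.07


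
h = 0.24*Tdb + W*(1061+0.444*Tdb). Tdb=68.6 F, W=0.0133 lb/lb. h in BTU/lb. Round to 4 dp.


h = 0.24*68.6 + 0.0133*(1061+0.444*68.6) = 30.9804 BTU/lb

30.9804 BTU/lb


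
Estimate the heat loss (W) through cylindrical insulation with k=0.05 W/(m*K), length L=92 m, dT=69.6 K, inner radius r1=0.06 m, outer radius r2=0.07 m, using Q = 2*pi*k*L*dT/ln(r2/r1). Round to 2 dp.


Q = 2*pi*0.05*92*69.6/ln(0.07/0.06) = 13049.73 W

13049.73 W


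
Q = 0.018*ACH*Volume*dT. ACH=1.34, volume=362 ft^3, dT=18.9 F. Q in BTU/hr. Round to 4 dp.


Q = 0.018 * 1.34 * 362 * 18.9 = 165.0242 BTU/hr

165.0242 BTU/hr


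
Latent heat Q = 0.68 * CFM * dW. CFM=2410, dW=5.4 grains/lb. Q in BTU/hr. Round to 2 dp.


Q = 0.68 * 2410 * 5.4 = 8849.52 BTU/hr

8849.52 BTU/hr


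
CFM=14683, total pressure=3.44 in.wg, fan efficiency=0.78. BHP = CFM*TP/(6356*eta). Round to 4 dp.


BHP = 14683 * 3.44 / (6356 * 0.78) = 10.1881 hp

10.1881 hp


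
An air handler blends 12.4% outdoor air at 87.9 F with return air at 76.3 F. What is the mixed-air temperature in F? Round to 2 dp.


T_mix = 76.3 + (12.4/100)*(87.9-76.3) = 77.74 F

77.74 F


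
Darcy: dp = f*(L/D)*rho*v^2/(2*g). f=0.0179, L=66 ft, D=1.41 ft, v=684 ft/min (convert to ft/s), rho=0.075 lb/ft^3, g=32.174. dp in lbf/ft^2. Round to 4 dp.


v_fps = 684/60 = 11.4 ft/s
dp = 0.0179*(66/1.41)*0.075*11.4^2/(2*32.174) = 0.1269 lbf/ft^2

0.1269 lbf/ft^2


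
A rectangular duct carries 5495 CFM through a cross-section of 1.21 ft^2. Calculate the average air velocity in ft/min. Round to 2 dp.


V = 5495 / 1.21 = 4541.32 ft/min

4541.32 ft/min


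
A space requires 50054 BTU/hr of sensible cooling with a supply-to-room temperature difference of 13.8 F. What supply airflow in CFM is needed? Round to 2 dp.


CFM = 50054 / (1.08 * 13.8) = 3358.43

3358.43 CFM


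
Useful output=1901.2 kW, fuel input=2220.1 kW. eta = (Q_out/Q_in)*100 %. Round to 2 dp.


eta = (1901.2/2220.1)*100 = 85.64 %

85.64 %


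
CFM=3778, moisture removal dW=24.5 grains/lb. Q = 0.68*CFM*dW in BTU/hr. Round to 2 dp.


Q = 0.68 * 3778 * 24.5 = 62941.48 BTU/hr

62941.48 BTU/hr


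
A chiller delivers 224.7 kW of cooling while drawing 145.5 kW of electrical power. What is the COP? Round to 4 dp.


COP = 224.7 / 145.5 = 1.5443

1.5443


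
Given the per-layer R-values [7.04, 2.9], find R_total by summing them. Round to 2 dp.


R_total = 7.04 + 2.9 = 9.94

9.94


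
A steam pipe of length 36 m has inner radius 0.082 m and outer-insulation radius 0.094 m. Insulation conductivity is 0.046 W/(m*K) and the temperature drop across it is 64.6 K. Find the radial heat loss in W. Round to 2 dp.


Q = 2*pi*0.046*36*64.6/ln(0.094/0.082) = 4921.53 W

4921.53 W


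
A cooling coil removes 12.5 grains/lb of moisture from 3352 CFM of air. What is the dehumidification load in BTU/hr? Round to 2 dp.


Q = 0.68 * 3352 * 12.5 = 28492.00 BTU/hr

28492.00 BTU/hr


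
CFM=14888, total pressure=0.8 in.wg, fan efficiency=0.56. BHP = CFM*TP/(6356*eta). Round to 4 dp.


BHP = 14888 * 0.8 / (6356 * 0.56) = 3.3462 hp

3.3462 hp


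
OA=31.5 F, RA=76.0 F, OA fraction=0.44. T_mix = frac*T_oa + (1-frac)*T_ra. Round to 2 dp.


T_mix = 0.44*31.5 + 0.56*76.0 = 56.42 F

56.42 F


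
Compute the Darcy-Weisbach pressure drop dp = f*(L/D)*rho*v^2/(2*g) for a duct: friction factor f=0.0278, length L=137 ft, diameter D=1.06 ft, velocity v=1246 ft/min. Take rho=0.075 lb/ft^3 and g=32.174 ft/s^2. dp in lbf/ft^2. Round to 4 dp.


v_fps = 1246/60 = 20.7667 ft/s
dp = 0.0278*(137/1.06)*0.075*20.7667^2/(2*32.174) = 1.8060 lbf/ft^2

1.8060 lbf/ft^2


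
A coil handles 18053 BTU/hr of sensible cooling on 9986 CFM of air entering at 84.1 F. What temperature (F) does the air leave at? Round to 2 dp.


dT = 18053/(1.08*9986) = 1.6739
T_leave = 84.1 - 1.6739 = 82.43 F

82.43 F


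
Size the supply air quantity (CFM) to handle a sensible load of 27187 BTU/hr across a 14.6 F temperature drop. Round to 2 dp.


CFM = 27187 / (1.08 * 14.6) = 1724.19

1724.19 CFM


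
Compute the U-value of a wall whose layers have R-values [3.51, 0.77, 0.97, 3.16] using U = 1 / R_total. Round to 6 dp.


R_total = 3.51 + 0.77 + 0.97 + 3.16 = 8.41
U = 1/8.41 = 0.118906

0.118906


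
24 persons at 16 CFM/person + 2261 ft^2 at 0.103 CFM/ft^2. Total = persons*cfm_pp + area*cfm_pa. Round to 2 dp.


Total = 24*16 + 2261*0.103 = 616.88 CFM

616.88 CFM


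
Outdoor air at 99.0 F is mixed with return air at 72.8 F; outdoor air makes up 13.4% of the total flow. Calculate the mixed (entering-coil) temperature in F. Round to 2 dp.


T_mix = 72.8 + (13.4/100)*(99.0-72.8) = 76.31 F

76.31 F


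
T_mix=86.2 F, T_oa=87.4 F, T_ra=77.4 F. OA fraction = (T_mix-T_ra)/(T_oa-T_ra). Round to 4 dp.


frac = (86.2 - 77.4) / (87.4 - 77.4) = 0.8800

0.8800


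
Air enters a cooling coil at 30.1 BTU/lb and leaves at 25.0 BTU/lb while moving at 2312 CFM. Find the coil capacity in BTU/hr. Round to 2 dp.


Q = 4.5 * 2312 * (30.1 - 25.0) = 53060.40 BTU/hr

53060.40 BTU/hr


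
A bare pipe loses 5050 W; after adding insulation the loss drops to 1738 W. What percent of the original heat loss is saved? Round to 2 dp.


Savings = ((5050-1738)/5050)*100 = 65.58 %

65.58 %


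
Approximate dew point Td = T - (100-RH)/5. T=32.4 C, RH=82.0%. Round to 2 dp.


Td = 32.4 - (100-82.0)/5 = 28.80 C

28.80 C


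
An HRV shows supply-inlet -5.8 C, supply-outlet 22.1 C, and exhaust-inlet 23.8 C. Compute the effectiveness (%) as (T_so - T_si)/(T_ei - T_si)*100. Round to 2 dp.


eff = (22.1-(-5.8))/(23.8-(-5.8))*100 = 94.26 %

94.26 %


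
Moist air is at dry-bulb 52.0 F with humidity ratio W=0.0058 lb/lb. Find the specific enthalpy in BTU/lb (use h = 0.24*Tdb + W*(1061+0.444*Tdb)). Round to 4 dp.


h = 0.24*52.0 + 0.0058*(1061+0.444*52.0) = 18.7677 BTU/lb

18.7677 BTU/lb


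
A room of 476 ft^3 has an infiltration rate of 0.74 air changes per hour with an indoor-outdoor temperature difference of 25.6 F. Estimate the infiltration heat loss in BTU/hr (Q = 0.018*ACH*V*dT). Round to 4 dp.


Q = 0.018 * 0.74 * 476 * 25.6 = 162.3122 BTU/hr

162.3122 BTU/hr


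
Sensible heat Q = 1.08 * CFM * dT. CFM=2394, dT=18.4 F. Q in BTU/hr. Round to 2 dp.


Q = 1.08 * 2394 * 18.4 = 47573.57 BTU/hr

47573.57 BTU/hr


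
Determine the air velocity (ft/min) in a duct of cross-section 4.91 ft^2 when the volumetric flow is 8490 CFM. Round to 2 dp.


V = 8490 / 4.91 = 1729.12 ft/min

1729.12 ft/min


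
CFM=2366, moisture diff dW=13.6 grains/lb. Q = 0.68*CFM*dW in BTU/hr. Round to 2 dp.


Q = 0.68 * 2366 * 13.6 = 21880.77 BTU/hr

21880.77 BTU/hr


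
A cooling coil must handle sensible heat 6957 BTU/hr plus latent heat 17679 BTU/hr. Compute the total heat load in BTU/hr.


Qt = 6957 + 17679 = 24636 BTU/hr

24636 BTU/hr


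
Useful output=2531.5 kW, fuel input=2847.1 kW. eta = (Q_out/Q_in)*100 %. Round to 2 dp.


eta = (2531.5/2847.1)*100 = 88.92 %

88.92 %


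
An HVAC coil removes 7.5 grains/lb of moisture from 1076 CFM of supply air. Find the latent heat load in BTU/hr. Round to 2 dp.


Q = 0.68 * 1076 * 7.5 = 5487.60 BTU/hr

5487.60 BTU/hr


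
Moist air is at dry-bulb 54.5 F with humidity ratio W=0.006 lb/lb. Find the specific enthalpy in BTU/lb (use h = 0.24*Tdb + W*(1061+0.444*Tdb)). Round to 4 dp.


h = 0.24*54.5 + 0.006*(1061+0.444*54.5) = 19.5912 BTU/lb

19.5912 BTU/lb


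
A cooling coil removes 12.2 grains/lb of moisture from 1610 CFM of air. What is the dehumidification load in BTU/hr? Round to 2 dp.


Q = 0.68 * 1610 * 12.2 = 13356.56 BTU/hr

13356.56 BTU/hr


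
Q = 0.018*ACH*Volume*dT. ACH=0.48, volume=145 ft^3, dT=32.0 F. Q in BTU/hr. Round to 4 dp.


Q = 0.018 * 0.48 * 145 * 32.0 = 40.0896 BTU/hr

40.0896 BTU/hr


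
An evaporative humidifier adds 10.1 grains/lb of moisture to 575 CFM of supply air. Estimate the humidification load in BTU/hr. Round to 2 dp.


Q = 0.68 * 575 * 10.1 = 3949.10 BTU/hr

3949.10 BTU/hr


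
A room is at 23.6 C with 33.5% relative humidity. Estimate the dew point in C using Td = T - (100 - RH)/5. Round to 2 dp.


Td = 23.6 - (100-33.5)/5 = 10.30 C

10.30 C


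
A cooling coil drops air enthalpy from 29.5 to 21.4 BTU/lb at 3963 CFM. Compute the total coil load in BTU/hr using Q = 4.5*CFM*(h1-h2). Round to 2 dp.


Q = 4.5 * 3963 * (29.5 - 21.4) = 144451.35 BTU/hr

144451.35 BTU/hr


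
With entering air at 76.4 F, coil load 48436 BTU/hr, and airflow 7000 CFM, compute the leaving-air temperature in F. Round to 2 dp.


dT = 48436/(1.08*7000) = 6.4069
T_leave = 76.4 - 6.4069 = 69.99 F

69.99 F


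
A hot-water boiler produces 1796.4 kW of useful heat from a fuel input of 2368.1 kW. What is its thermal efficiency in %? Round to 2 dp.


eta = (1796.4/2368.1)*100 = 75.86 %

75.86 %


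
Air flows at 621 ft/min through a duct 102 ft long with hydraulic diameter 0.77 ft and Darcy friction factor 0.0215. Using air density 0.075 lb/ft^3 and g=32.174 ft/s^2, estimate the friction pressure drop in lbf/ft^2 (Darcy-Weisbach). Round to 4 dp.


v_fps = 621/60 = 10.35 ft/s
dp = 0.0215*(102/0.77)*0.075*10.35^2/(2*32.174) = 0.3556 lbf/ft^2

0.3556 lbf/ft^2


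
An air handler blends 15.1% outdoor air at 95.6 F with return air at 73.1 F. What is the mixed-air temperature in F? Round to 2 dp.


T_mix = 73.1 + (15.1/100)*(95.6-73.1) = 76.50 F

76.50 F


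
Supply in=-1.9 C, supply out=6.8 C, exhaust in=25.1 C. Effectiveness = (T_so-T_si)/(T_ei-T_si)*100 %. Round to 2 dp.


eff = (6.8-(-1.9))/(25.1-(-1.9))*100 = 32.22 %

32.22 %


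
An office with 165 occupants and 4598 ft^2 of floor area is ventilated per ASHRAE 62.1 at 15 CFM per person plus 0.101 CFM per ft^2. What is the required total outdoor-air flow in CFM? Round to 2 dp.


Total = 165*15 + 4598*0.101 = 2939.40 CFM

2939.40 CFM


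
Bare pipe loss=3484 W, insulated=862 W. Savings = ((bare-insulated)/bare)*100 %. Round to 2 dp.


Savings = ((3484-862)/3484)*100 = 75.26 %

75.26 %


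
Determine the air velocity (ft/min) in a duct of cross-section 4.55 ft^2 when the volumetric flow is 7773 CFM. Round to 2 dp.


V = 7773 / 4.55 = 1708.35 ft/min

1708.35 ft/min


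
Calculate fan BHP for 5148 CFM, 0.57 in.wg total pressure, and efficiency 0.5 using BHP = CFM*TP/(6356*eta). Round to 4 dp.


BHP = 5148 * 0.57 / (6356 * 0.5) = 0.9233 hp

0.9233 hp


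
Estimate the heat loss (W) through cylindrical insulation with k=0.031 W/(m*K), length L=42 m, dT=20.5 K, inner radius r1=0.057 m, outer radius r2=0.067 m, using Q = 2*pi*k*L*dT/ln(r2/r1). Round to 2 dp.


Q = 2*pi*0.031*42*20.5/ln(0.067/0.057) = 1037.51 W

1037.51 W


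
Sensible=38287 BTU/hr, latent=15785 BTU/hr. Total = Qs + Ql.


Qt = 38287 + 15785 = 54072 BTU/hr

54072 BTU/hr


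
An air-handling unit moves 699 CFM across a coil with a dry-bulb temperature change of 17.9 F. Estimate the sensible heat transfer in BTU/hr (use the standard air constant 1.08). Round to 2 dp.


Q = 1.08 * 699 * 17.9 = 13513.07 BTU/hr

13513.07 BTU/hr


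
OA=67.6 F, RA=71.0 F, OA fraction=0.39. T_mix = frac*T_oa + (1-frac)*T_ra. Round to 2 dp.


T_mix = 0.39*67.6 + 0.61*71.0 = 69.67 F

69.67 F


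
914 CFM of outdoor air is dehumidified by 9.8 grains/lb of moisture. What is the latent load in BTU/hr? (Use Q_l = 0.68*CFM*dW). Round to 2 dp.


Q = 0.68 * 914 * 9.8 = 6090.90 BTU/hr

6090.90 BTU/hr


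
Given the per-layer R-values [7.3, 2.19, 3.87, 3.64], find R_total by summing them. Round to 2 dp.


R_total = 7.3 + 2.19 + 3.87 + 3.64 = 17.00

17.00


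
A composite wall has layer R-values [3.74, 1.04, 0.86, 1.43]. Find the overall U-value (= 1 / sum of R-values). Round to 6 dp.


R_total = 3.74 + 1.04 + 0.86 + 1.43 = 7.07
U = 1/7.07 = 0.141443

0.141443


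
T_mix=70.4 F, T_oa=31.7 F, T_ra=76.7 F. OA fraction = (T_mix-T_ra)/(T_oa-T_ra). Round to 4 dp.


frac = (70.4 - 76.7) / (31.7 - 76.7) = 0.1400

0.1400


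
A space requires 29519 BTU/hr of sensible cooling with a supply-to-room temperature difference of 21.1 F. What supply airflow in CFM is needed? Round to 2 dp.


CFM = 29519 / (1.08 * 21.1) = 1295.37

1295.37 CFM


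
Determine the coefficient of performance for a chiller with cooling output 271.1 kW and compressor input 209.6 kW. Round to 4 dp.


COP = 271.1 / 209.6 = 1.2934

1.2934


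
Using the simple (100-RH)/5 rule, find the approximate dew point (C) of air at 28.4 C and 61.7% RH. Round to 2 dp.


Td = 28.4 - (100-61.7)/5 = 20.74 C

20.74 C


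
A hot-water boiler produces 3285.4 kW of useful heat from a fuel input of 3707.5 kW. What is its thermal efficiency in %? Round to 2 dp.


eta = (3285.4/3707.5)*100 = 88.61 %

88.61 %


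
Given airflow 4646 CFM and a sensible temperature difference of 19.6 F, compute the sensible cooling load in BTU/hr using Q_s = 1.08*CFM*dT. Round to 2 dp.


Q = 1.08 * 4646 * 19.6 = 98346.53 BTU/hr

98346.53 BTU/hr


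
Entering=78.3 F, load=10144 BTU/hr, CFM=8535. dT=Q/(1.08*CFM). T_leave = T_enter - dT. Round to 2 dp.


dT = 10144/(1.08*8535) = 1.1005
T_leave = 78.3 - 1.1005 = 77.20 F

77.20 F


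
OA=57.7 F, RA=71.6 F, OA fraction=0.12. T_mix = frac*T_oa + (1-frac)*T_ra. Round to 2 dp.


T_mix = 0.12*57.7 + 0.88*71.6 = 69.93 F

69.93 F


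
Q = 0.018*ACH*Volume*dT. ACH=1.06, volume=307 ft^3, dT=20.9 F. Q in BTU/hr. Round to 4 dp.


Q = 0.018 * 1.06 * 307 * 20.9 = 122.4230 BTU/hr

122.4230 BTU/hr


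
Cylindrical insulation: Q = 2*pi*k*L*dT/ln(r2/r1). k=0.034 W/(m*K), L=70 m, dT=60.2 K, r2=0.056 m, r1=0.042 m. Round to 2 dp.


Q = 2*pi*0.034*70*60.2/ln(0.056/0.042) = 3129.25 W

3129.25 W


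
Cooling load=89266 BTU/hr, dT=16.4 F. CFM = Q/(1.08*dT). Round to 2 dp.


CFM = 89266 / (1.08 * 16.4) = 5039.86

5039.86 CFM


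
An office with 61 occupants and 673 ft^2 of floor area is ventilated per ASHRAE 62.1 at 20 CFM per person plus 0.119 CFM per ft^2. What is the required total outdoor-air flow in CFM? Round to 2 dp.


Total = 61*20 + 673*0.119 = 1300.09 CFM

1300.09 CFM


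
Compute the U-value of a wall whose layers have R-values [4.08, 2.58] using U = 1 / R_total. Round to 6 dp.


R_total = 4.08 + 2.58 = 6.66
U = 1/6.66 = 0.150150

0.150150


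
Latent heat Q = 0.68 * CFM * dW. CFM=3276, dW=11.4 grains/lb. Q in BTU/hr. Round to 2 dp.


Q = 0.68 * 3276 * 11.4 = 25395.55 BTU/hr

25395.55 BTU/hr


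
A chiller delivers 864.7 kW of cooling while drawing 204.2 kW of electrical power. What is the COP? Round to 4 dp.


COP = 864.7 / 204.2 = 4.2346

4.2346


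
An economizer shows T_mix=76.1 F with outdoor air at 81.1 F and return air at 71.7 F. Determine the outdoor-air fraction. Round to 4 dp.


frac = (76.1 - 71.7) / (81.1 - 71.7) = 0.4681

0.4681


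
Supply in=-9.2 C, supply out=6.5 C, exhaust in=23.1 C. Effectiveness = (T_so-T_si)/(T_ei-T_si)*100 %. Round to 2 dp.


eff = (6.5-(-9.2))/(23.1-(-9.2))*100 = 48.61 %

48.61 %


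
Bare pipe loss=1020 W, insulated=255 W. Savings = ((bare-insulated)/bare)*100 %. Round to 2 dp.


Savings = ((1020-255)/1020)*100 = 75.00 %

75.00 %


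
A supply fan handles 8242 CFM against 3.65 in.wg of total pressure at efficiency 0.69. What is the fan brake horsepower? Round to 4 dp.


BHP = 8242 * 3.65 / (6356 * 0.69) = 6.8595 hp

6.8595 hp


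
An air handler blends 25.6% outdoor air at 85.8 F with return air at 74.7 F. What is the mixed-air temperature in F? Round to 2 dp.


T_mix = 74.7 + (25.6/100)*(85.8-74.7) = 77.54 F

77.54 F


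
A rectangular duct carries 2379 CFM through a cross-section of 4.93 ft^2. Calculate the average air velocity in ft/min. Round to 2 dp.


V = 2379 / 4.93 = 482.56 ft/min

482.56 ft/min


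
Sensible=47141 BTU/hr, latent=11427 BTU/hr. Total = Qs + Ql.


Qt = 47141 + 11427 = 58568 BTU/hr

58568 BTU/hr


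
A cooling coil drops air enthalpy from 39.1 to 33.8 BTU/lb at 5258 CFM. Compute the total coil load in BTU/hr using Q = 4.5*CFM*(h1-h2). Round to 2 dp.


Q = 4.5 * 5258 * (39.1 - 33.8) = 125403.30 BTU/hr

125403.30 BTU/hr


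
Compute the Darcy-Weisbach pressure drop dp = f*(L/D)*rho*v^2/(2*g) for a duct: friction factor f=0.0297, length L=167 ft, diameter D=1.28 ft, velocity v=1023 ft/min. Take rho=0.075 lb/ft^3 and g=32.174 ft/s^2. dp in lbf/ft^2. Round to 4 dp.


v_fps = 1023/60 = 17.05 ft/s
dp = 0.0297*(167/1.28)*0.075*17.05^2/(2*32.174) = 1.3129 lbf/ft^2

1.3129 lbf/ft^2


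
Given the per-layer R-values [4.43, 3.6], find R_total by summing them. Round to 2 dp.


R_total = 4.43 + 3.6 = 8.03

8.03


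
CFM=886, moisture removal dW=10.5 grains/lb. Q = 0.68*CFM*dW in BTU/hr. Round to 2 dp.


Q = 0.68 * 886 * 10.5 = 6326.04 BTU/hr

6326.04 BTU/hr


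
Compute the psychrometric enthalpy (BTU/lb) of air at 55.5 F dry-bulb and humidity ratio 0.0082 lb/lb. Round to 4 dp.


h = 0.24*55.5 + 0.0082*(1061+0.444*55.5) = 22.2223 BTU/lb

22.2223 BTU/lb


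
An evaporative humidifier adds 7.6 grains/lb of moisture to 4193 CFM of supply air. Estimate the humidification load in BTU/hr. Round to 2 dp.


Q = 0.68 * 4193 * 7.6 = 21669.42 BTU/hr

21669.42 BTU/hr


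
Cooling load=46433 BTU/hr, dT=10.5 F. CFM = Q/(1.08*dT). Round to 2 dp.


CFM = 46433 / (1.08 * 10.5) = 4094.62

4094.62 CFM


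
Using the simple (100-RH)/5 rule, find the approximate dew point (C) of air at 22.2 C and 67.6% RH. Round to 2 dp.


Td = 22.2 - (100-67.6)/5 = 15.72 C

15.72 C


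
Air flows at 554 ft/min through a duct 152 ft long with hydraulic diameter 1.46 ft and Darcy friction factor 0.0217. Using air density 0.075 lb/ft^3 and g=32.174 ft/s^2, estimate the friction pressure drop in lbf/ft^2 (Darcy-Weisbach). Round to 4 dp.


v_fps = 554/60 = 9.2333 ft/s
dp = 0.0217*(152/1.46)*0.075*9.2333^2/(2*32.174) = 0.2245 lbf/ft^2

0.2245 lbf/ft^2


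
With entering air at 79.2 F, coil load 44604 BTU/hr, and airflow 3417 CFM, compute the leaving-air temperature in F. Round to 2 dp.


dT = 44604/(1.08*3417) = 12.0866
T_leave = 79.2 - 12.0866 = 67.11 F

67.11 F


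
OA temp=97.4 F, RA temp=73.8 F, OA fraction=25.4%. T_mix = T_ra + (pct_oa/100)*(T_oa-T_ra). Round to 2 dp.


T_mix = 73.8 + (25.4/100)*(97.4-73.8) = 79.79 F

79.79 F


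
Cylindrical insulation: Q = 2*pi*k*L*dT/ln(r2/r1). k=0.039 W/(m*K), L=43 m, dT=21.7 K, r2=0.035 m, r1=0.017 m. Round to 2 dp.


Q = 2*pi*0.039*43*21.7/ln(0.035/0.017) = 316.63 W

316.63 W


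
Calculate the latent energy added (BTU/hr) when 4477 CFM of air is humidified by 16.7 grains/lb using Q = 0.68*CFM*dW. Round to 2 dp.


Q = 0.68 * 4477 * 16.7 = 50840.81 BTU/hr

50840.81 BTU/hr


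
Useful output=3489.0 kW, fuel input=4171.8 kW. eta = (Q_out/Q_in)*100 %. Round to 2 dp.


eta = (3489.0/4171.8)*100 = 83.63 %

83.63 %


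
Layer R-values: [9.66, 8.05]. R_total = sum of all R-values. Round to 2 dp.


R_total = 9.66 + 8.05 = 17.71

17.71


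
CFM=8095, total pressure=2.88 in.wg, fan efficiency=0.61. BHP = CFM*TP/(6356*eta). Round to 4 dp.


BHP = 8095 * 2.88 / (6356 * 0.61) = 6.0131 hp

6.0131 hp


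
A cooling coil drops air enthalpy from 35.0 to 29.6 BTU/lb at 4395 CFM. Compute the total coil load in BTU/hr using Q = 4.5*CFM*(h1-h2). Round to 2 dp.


Q = 4.5 * 4395 * (35.0 - 29.6) = 106798.50 BTU/hr

106798.50 BTU/hr


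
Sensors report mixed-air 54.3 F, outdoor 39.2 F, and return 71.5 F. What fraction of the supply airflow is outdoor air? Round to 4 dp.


frac = (54.3 - 71.5) / (39.2 - 71.5) = 0.5325

0.5325


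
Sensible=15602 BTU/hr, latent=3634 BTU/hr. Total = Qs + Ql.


Qt = 15602 + 3634 = 19236 BTU/hr

19236 BTU/hr


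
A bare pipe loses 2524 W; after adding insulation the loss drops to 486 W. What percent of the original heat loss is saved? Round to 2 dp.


Savings = ((2524-486)/2524)*100 = 80.74 %

80.74 %


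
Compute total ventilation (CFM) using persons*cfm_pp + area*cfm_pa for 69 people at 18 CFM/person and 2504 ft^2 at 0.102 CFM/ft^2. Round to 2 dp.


Total = 69*18 + 2504*0.102 = 1497.41 CFM

1497.41 CFM


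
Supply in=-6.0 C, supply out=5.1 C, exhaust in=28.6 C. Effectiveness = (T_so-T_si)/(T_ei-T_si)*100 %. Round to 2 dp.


eff = (5.1-(-6.0))/(28.6-(-6.0))*100 = 32.08 %

32.08 %


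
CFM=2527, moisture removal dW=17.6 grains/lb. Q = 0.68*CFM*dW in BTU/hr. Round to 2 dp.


Q = 0.68 * 2527 * 17.6 = 30243.14 BTU/hr

30243.14 BTU/hr


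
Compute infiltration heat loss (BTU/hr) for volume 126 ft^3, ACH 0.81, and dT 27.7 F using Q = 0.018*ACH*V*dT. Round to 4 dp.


Q = 0.018 * 0.81 * 126 * 27.7 = 50.8871 BTU/hr

50.8871 BTU/hr


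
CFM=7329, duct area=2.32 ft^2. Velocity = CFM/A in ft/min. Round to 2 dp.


V = 7329 / 2.32 = 3159.05 ft/min

3159.05 ft/min


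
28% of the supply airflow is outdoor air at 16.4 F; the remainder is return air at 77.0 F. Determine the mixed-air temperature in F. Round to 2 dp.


T_mix = 0.28*16.4 + 0.72*77.0 = 60.03 F

60.03 F


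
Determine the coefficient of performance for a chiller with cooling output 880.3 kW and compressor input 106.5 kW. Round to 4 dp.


COP = 880.3 / 106.5 = 8.2657

8.2657


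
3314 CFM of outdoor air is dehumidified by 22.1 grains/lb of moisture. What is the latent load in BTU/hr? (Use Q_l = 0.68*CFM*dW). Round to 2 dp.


Q = 0.68 * 3314 * 22.1 = 49802.79 BTU/hr

49802.79 BTU/hr


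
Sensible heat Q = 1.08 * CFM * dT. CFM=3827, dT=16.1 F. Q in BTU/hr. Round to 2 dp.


Q = 1.08 * 3827 * 16.1 = 66543.88 BTU/hr

66543.88 BTU/hr


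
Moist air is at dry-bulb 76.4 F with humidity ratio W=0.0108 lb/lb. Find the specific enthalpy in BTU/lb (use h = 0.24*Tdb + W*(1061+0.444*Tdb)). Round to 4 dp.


h = 0.24*76.4 + 0.0108*(1061+0.444*76.4) = 30.1612 BTU/lb

30.1612 BTU/lb


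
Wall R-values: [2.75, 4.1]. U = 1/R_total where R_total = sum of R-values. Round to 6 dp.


R_total = 2.75 + 4.1 = 6.85
U = 1/6.85 = 0.145985

0.145985


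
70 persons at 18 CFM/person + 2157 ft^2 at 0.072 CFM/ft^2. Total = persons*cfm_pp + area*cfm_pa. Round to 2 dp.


Total = 70*18 + 2157*0.072 = 1415.30 CFM

1415.30 CFM


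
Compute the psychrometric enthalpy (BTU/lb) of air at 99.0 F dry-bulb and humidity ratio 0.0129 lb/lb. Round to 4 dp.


h = 0.24*99.0 + 0.0129*(1061+0.444*99.0) = 38.0139 BTU/lb

38.0139 BTU/lb


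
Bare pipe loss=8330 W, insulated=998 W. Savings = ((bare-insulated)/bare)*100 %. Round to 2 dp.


Savings = ((8330-998)/8330)*100 = 88.02 %

88.02 %


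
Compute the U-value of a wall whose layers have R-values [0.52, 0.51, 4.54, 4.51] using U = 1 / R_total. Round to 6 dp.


R_total = 0.52 + 0.51 + 4.54 + 4.51 = 10.08
U = 1/10.08 = 0.099206

0.099206


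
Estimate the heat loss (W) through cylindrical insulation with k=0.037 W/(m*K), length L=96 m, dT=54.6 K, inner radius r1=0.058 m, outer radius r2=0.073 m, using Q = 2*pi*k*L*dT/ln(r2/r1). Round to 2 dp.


Q = 2*pi*0.037*96*54.6/ln(0.073/0.058) = 5297.69 W

5297.69 W


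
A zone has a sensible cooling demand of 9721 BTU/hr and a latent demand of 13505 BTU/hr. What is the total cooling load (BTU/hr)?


Qt = 9721 + 13505 = 23226 BTU/hr

23226 BTU/hr


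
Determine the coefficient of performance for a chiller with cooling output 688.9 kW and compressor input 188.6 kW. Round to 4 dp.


COP = 688.9 / 188.6 = 3.6527

3.6527


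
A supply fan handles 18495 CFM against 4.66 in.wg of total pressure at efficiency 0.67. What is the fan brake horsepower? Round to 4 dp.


BHP = 18495 * 4.66 / (6356 * 0.67) = 20.2387 hp

20.2387 hp


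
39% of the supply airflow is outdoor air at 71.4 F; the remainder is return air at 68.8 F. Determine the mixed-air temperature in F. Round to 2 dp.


T_mix = 0.39*71.4 + 0.61*68.8 = 69.81 F

69.81 F


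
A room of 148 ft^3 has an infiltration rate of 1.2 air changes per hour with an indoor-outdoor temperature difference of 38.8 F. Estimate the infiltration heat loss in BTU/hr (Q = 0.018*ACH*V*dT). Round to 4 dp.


Q = 0.018 * 1.2 * 148 * 38.8 = 124.0358 BTU/hr

124.0358 BTU/hr


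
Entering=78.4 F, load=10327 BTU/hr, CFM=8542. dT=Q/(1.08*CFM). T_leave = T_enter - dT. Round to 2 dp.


dT = 10327/(1.08*8542) = 1.1194
T_leave = 78.4 - 1.1194 = 77.28 F

77.28 F


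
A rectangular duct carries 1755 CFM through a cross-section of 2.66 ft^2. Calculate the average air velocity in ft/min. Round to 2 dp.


V = 1755 / 2.66 = 659.77 ft/min

659.77 ft/min


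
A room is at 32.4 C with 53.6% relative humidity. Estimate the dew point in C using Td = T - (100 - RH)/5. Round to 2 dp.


Td = 32.4 - (100-53.6)/5 = 23.12 C

23.12 C


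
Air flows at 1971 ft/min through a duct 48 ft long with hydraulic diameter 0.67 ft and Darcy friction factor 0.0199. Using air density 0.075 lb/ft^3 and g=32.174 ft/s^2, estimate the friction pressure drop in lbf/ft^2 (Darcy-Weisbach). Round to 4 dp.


v_fps = 1971/60 = 32.85 ft/s
dp = 0.0199*(48/0.67)*0.075*32.85^2/(2*32.174) = 1.7931 lbf/ft^2

1.7931 lbf/ft^2


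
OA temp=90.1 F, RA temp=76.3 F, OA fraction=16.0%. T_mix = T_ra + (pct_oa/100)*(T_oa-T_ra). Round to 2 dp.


T_mix = 76.3 + (16.0/100)*(90.1-76.3) = 78.51 F

78.51 F


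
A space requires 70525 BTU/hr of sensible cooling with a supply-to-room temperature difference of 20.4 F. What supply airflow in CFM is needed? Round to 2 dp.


CFM = 70525 / (1.08 * 20.4) = 3201.03

3201.03 CFM


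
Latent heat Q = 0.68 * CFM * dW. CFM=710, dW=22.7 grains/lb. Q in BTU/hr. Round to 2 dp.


Q = 0.68 * 710 * 22.7 = 10959.56 BTU/hr

10959.56 BTU/hr


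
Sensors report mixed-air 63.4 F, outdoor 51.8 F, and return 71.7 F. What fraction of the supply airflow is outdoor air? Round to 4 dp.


frac = (63.4 - 71.7) / (51.8 - 71.7) = 0.4171

0.4171


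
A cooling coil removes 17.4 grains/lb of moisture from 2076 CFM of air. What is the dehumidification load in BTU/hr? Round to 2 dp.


Q = 0.68 * 2076 * 17.4 = 24563.23 BTU/hr

24563.23 BTU/hr


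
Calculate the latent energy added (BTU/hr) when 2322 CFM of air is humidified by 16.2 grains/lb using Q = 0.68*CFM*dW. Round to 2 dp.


Q = 0.68 * 2322 * 16.2 = 25579.15 BTU/hr

25579.15 BTU/hr


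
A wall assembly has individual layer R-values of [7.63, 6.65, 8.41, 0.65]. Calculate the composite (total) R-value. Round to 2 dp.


R_total = 7.63 + 6.65 + 8.41 + 0.65 = 23.34

23.34


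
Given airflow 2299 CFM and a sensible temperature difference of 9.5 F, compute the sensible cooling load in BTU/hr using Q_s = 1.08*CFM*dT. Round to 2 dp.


Q = 1.08 * 2299 * 9.5 = 23587.74 BTU/hr

23587.74 BTU/hr


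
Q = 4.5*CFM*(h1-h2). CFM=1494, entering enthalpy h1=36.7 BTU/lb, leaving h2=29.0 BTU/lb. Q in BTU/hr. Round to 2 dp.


Q = 4.5 * 1494 * (36.7 - 29.0) = 51767.10 BTU/hr

51767.10 BTU/hr


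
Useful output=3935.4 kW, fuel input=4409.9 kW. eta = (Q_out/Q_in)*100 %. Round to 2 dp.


eta = (3935.4/4409.9)*100 = 89.24 %

89.24 %


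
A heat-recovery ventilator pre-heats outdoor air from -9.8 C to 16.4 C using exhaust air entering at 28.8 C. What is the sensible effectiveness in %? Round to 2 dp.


eff = (16.4-(-9.8))/(28.8-(-9.8))*100 = 67.88 %

67.88 %


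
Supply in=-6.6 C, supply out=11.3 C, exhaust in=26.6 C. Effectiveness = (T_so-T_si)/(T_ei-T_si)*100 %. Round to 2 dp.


eff = (11.3-(-6.6))/(26.6-(-6.6))*100 = 53.92 %

53.92 %


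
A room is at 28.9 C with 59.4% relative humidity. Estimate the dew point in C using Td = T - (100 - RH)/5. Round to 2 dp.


Td = 28.9 - (100-59.4)/5 = 20.78 C

20.78 C


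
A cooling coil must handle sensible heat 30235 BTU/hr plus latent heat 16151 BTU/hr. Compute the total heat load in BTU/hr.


Qt = 30235 + 16151 = 46386 BTU/hr

46386 BTU/hr


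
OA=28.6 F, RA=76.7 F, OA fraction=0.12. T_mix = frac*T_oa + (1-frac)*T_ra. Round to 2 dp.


T_mix = 0.12*28.6 + 0.88*76.7 = 70.93 F

70.93 F


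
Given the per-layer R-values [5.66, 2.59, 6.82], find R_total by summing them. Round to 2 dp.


R_total = 5.66 + 2.59 + 6.82 = 15.07

15.07


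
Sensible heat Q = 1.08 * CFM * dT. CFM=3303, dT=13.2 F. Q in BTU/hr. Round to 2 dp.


Q = 1.08 * 3303 * 13.2 = 47087.57 BTU/hr

47087.57 BTU/hr


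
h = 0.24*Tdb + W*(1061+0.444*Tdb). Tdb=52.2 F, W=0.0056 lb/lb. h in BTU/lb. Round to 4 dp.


h = 0.24*52.2 + 0.0056*(1061+0.444*52.2) = 18.5994 BTU/lb

18.5994 BTU/lb


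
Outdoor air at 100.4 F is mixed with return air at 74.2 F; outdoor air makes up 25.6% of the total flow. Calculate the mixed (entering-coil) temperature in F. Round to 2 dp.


T_mix = 74.2 + (25.6/100)*(100.4-74.2) = 80.91 F

80.91 F


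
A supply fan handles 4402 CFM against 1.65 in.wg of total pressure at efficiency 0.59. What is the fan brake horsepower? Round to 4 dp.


BHP = 4402 * 1.65 / (6356 * 0.59) = 1.9369 hp

1.9369 hp


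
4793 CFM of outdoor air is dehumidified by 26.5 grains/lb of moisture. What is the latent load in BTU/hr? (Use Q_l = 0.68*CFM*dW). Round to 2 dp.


Q = 0.68 * 4793 * 26.5 = 86369.86 BTU/hr

86369.86 BTU/hr


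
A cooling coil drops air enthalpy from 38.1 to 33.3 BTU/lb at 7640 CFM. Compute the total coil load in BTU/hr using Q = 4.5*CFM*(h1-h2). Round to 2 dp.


Q = 4.5 * 7640 * (38.1 - 33.3) = 165024.00 BTU/hr

165024.00 BTU/hr


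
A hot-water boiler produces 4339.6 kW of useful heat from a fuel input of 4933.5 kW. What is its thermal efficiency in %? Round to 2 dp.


eta = (4339.6/4933.5)*100 = 87.96 %

87.96 %


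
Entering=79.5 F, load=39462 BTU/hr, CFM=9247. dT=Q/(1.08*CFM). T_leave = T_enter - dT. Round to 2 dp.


dT = 39462/(1.08*9247) = 3.9514
T_leave = 79.5 - 3.9514 = 75.55 F

75.55 F


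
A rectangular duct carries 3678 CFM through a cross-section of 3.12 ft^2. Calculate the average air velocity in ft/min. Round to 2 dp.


V = 3678 / 3.12 = 1178.85 ft/min

1178.85 ft/min


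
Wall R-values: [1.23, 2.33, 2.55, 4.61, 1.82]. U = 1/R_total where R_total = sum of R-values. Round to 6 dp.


R_total = 1.23 + 2.33 + 2.55 + 4.61 + 1.82 = 12.54
U = 1/12.54 = 0.079745

0.079745


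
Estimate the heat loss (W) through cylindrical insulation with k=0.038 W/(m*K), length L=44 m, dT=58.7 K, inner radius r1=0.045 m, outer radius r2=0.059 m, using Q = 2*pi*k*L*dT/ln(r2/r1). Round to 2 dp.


Q = 2*pi*0.038*44*58.7/ln(0.059/0.045) = 2276.59 W

2276.59 W


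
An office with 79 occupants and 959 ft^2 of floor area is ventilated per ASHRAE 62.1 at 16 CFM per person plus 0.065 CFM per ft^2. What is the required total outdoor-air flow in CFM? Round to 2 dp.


Total = 79*16 + 959*0.065 = 1326.34 CFM

1326.34 CFM


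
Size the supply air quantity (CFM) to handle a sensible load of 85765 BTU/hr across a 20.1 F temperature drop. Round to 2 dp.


CFM = 85765 / (1.08 * 20.1) = 3950.85

3950.85 CFM


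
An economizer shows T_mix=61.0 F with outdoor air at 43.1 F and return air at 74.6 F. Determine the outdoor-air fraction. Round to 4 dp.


frac = (61.0 - 74.6) / (43.1 - 74.6) = 0.4317

0.4317


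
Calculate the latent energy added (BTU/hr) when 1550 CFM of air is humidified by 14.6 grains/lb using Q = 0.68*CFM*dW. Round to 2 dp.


Q = 0.68 * 1550 * 14.6 = 15388.40 BTU/hr

15388.40 BTU/hr


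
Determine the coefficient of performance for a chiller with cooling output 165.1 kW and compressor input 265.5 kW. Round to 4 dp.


COP = 165.1 / 265.5 = 0.6218

0.6218


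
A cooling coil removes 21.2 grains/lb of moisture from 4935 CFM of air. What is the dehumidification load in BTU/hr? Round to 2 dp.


Q = 0.68 * 4935 * 21.2 = 71142.96 BTU/hr

71142.96 BTU/hr


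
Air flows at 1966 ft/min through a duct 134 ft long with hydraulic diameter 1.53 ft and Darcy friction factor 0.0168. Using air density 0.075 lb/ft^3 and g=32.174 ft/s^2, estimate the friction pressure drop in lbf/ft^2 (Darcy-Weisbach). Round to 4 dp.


v_fps = 1966/60 = 32.7667 ft/s
dp = 0.0168*(134/1.53)*0.075*32.7667^2/(2*32.174) = 1.8413 lbf/ft^2

1.8413 lbf/ft^2


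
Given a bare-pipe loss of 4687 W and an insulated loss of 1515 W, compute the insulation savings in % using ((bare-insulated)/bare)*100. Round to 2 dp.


Savings = ((4687-1515)/4687)*100 = 67.68 %

67.68 %


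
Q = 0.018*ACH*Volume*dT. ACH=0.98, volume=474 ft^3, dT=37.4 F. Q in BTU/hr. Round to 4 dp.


Q = 0.018 * 0.98 * 474 * 37.4 = 312.7149 BTU/hr

312.7149 BTU/hr


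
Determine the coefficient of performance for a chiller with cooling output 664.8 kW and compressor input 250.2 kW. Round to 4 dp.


COP = 664.8 / 250.2 = 2.6571

2.6571


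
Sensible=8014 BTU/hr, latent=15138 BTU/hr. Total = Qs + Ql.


Qt = 8014 + 15138 = 23152 BTU/hr

23152 BTU/hr


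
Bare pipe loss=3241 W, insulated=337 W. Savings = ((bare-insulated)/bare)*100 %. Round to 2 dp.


Savings = ((3241-337)/3241)*100 = 89.60 %

89.60 %


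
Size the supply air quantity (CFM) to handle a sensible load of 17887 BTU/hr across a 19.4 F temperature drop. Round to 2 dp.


CFM = 17887 / (1.08 * 19.4) = 853.71

853.71 CFM


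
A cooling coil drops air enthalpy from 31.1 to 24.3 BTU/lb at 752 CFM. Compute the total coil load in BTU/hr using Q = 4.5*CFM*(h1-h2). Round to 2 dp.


Q = 4.5 * 752 * (31.1 - 24.3) = 23011.20 BTU/hr

23011.20 BTU/hr


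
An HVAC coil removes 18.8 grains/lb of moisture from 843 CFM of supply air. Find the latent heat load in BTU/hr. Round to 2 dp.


Q = 0.68 * 843 * 18.8 = 10776.91 BTU/hr

10776.91 BTU/hr


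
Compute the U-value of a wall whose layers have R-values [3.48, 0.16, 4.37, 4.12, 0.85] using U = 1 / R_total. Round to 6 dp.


R_total = 3.48 + 0.16 + 4.37 + 4.12 + 0.85 = 12.98
U = 1/12.98 = 0.077042

0.077042


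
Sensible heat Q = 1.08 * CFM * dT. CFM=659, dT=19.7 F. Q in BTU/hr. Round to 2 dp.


Q = 1.08 * 659 * 19.7 = 14020.88 BTU/hr

14020.88 BTU/hr


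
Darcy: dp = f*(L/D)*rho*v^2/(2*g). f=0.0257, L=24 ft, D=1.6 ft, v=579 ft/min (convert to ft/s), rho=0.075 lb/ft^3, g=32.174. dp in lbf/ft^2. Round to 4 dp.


v_fps = 579/60 = 9.65 ft/s
dp = 0.0257*(24/1.6)*0.075*9.65^2/(2*32.174) = 0.0418 lbf/ft^2

0.0418 lbf/ft^2


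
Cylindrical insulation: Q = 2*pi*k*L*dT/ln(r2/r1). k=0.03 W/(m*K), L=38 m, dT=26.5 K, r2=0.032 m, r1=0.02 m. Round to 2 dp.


Q = 2*pi*0.03*38*26.5/ln(0.032/0.02) = 403.86 W

403.86 W


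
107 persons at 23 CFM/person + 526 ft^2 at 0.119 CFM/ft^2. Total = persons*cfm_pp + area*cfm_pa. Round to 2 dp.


Total = 107*23 + 526*0.119 = 2523.59 CFM

2523.59 CFM


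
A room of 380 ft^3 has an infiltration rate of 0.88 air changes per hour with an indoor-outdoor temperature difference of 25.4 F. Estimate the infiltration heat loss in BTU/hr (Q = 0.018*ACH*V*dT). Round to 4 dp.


Q = 0.018 * 0.88 * 380 * 25.4 = 152.8877 BTU/hr

152.8877 BTU/hr


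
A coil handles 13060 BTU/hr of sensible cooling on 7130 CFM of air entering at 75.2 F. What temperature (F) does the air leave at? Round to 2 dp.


dT = 13060/(1.08*7130) = 1.6960
T_leave = 75.2 - 1.6960 = 73.50 F

73.50 F


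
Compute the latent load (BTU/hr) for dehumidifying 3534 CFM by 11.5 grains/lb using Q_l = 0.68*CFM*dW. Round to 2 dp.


Q = 0.68 * 3534 * 11.5 = 27635.88 BTU/hr

27635.88 BTU/hr


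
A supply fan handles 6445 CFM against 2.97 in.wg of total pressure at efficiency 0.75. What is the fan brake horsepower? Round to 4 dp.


BHP = 6445 * 2.97 / (6356 * 0.75) = 4.0154 hp

4.0154 hp


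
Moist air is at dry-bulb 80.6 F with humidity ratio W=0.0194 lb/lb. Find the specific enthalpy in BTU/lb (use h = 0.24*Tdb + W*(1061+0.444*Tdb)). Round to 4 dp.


h = 0.24*80.6 + 0.0194*(1061+0.444*80.6) = 40.6217 BTU/lb

40.6217 BTU/lb


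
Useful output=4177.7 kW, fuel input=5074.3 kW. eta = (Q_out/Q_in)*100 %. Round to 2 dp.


eta = (4177.7/5074.3)*100 = 82.33 %

82.33 %


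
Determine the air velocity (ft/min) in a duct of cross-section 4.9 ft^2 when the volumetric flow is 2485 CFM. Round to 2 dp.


V = 2485 / 4.9 = 507.14 ft/min

507.14 ft/min


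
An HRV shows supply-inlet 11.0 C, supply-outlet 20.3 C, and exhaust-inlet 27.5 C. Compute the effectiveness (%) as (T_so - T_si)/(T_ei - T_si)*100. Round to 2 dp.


eff = (20.3-11.0)/(27.5-11.0)*100 = 56.36 %

56.36 %


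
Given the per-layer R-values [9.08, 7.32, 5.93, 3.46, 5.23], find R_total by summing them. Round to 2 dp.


R_total = 9.08 + 7.32 + 5.93 + 3.46 + 5.23 = 31.02

31.02


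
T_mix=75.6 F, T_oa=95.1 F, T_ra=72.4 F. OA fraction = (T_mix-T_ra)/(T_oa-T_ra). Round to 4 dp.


frac = (75.6 - 72.4) / (95.1 - 72.4) = 0.1410

0.1410


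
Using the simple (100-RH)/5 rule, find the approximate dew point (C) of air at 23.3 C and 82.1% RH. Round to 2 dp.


Td = 23.3 - (100-82.1)/5 = 19.72 C

19.72 C


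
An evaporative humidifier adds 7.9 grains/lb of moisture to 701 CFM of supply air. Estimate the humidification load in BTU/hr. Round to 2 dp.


Q = 0.68 * 701 * 7.9 = 3765.77 BTU/hr

3765.77 BTU/hr


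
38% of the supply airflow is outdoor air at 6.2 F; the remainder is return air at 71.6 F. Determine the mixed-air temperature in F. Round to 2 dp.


T_mix = 0.38*6.2 + 0.62*71.6 = 46.75 F

46.75 F


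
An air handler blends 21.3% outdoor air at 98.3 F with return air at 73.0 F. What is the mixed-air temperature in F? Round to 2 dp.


T_mix = 73.0 + (21.3/100)*(98.3-73.0) = 78.39 F

78.39 F


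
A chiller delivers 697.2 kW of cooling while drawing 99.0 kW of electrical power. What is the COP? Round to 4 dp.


COP = 697.2 / 99.0 = 7.0424

7.0424
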